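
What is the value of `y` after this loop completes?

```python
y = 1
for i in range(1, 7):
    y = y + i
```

Start at 1, add 1 through 6
`y` takes the values: 1 → 2 → 4 → 7 → 11 → 16 → 22

Answer: 22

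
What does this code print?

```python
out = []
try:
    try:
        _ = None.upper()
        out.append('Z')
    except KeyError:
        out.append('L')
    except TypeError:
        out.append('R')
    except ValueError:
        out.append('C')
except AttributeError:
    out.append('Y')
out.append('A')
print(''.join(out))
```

Execution trace: 'Y' (outer except AttributeError) → 'A' (after the try/except). Output: YA

Answer: YA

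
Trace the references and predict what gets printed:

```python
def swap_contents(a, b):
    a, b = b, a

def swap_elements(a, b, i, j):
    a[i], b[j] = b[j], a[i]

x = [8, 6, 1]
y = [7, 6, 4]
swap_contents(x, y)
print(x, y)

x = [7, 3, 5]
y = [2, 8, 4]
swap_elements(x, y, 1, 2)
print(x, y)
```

Key concept: parameter rebinding vs mutation.
Step by step:
`x = [8, 6, 1]` → x = [8, 6, 1]
`y = [7, 6, 4]` → y = [7, 6, 4]
`swap_contents(x, y)` → no visible change to tracked variables
`print(x, y)` → prints [8, 6, 1] [7, 6, 4]
`x = [7, 3, 5]` → x = [7, 3, 5]
`y = [2, 8, 4]` → y = [2, 8, 4]
`swap_elements(x, y, 1, 2)` → x = [7, 4, 5]; y = [2, 8, 3]
`print(x, y)` → prints [7, 4, 5] [2, 8, 3]

Answer:
[8, 6, 1] [7, 6, 4]
[7, 4, 5] [2, 8, 3]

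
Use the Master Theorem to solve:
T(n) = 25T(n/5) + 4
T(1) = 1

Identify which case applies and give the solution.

a=25, b=5, f(n)=4. log_5(25) = 2. Since c=0 < 2, Case 1 applies: T(n) = Θ(n^log_b(a)) = O(n^2).

Answer: O(n^2) - Case 1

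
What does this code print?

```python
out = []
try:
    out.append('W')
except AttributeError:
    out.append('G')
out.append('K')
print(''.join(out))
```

Execution trace: 'W' (try body, no exception) → 'K' (after the try/except). Output: WK

Answer: WK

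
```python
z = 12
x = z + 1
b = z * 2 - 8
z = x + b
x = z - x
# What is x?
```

Trace:
`z = 12` → z = 12
`x = z + 1` → x = 13
`b = z * 2 - 8` → b = 16
`z = x + b` → z = 29
`x = z - x` → x = 16
So x = 16

Answer: 16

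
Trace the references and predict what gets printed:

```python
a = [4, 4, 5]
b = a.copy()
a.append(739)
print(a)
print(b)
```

Key concept: list.copy() creates independent copy.
Step by step:
`a = [4, 4, 5]` → a = [4, 4, 5]
`b = a.copy()` → b = [4, 4, 5]
`a.append(739)` → a = [4, 4, 5, 739]
`print(a)` → prints [4, 4, 5, 739]
`print(b)` → prints [4, 4, 5]

Answer:
[4, 4, 5, 739]
[4, 4, 5]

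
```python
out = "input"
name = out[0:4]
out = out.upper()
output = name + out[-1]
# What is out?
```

Trace:
`out = "input"` → out = 'input'
`name = out[0:4]` → name = 'inpu'
`out = out.upper()` → out = 'INPUT'
`output = name + out[-1]` → output = 'inpuT'
So out = 'INPUT'

Answer: 'INPUT'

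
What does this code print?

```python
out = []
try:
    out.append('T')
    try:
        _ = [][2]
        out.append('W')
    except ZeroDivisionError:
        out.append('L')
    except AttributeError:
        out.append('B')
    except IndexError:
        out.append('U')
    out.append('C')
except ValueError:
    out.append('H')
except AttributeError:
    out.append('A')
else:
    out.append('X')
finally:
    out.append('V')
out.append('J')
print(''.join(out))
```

Execution trace: 'T' (try body) → 'U' (inner except IndexError) → 'C' (try body, no exception) → 'X' (else) → 'V' (finally) → 'J' (after the try/except). Output: TUCXVJ

Answer: TUCXVJ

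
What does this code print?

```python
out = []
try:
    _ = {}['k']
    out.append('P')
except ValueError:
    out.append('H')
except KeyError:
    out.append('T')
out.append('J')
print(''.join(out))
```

Execution trace: 'T' (except KeyError) → 'J' (after the try/except). Output: TJ

Answer: TJ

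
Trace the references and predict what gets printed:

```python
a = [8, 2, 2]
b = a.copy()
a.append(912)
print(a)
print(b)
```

Key concept: list.copy() creates independent copy.
Step by step:
`a = [8, 2, 2]` → a = [8, 2, 2]
`b = a.copy()` → b = [8, 2, 2]
`a.append(912)` → a = [8, 2, 2, 912]
`print(a)` → prints [8, 2, 2, 912]
`print(b)` → prints [8, 2, 2]

Answer:
[8, 2, 2, 912]
[8, 2, 2]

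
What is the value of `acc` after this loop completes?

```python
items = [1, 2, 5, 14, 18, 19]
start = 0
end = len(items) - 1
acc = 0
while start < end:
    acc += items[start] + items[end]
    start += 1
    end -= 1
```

Sum of pairs from ends
`acc` takes the values: 0 → 20 → 40 → 59

Answer: 59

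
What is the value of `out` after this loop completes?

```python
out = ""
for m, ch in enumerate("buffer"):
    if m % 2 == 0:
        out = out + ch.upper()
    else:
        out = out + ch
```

Uppercase even positions in 'buffer'
`out` takes the values: "" → "B" → "Bu" → "BuF" → "BuFf" → "BuFfE" → "BuFfEr"

Answer: "BuFfEr"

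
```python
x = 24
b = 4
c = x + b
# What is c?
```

Trace:
`x = 24` → x = 24
`b = 4` → b = 4
`c = x + b` → c = 28
So c = 28

Answer: 28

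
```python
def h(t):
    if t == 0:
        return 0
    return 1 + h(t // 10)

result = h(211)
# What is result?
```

Count of digits of 211: 3

Answer: 3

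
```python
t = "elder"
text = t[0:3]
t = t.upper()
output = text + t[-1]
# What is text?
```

Trace:
`t = "elder"` → t = 'elder'
`text = t[0:3]` → text = 'eld'
`t = t.upper()` → t = 'ELDER'
`output = text + t[-1]` → output = 'eldR'
So text = 'eld'

Answer: 'eld'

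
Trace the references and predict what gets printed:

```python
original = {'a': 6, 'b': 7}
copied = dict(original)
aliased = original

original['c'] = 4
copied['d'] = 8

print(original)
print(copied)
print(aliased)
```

Key concept: dict() creates copy, assignment creates alias.
Step by step:
`original = {'a': 6, 'b': 7}` → original = {'a': 6, 'b': 7}
`copied = dict(original)` → copied = {'a': 6, 'b': 7}
`aliased = original` → aliased = {'a': 6, 'b': 7} (same object as original)
`original['c'] = 4` → original = {'a': 6, 'b': 7, 'c': 4} (same object as aliased); aliased = {'a': 6, 'b': 7, 'c': 4} (same object as original)
`copied['d'] = 8` → copied = {'a': 6, 'b': 7, 'd': 8}
`print(original)` → prints {'a': 6, 'b': 7, 'c': 4}
`print(copied)` → prints {'a': 6, 'b': 7, 'd': 8}
`print(aliased)` → prints {'a': 6, 'b': 7, 'c': 4}

Answer:
{'a': 6, 'b': 7, 'c': 4}
{'a': 6, 'b': 7, 'd': 8}
{'a': 6, 'b': 7, 'c': 4}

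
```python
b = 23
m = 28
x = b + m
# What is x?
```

Trace:
`b = 23` → b = 23
`m = 28` → m = 28
`x = b + m` → x = 51
So x = 51

Answer: 51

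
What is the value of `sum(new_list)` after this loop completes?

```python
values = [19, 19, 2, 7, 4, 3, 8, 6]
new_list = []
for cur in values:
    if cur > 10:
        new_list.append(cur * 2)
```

Sum of doubled values > 10
`new_list` takes the values: [] → [38] → [38, 38]
So `sum(new_list)` = 76

Answer: 76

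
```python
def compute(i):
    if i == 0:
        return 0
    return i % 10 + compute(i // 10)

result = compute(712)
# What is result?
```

Sum of digits of 712: 2 + 1 + 7 = 10

Answer: 10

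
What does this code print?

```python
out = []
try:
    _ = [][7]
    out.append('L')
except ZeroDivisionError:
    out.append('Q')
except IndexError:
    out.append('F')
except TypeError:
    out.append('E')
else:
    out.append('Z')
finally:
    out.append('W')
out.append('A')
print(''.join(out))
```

Execution trace: 'F' (except IndexError) → 'W' (finally) → 'A' (after the try/except). Output: FWA

Answer: FWA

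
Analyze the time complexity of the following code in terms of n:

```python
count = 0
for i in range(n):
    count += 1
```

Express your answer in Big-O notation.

Each loop level contributes: n. Multiplying the contributions gives O(n).

Answer: O(n)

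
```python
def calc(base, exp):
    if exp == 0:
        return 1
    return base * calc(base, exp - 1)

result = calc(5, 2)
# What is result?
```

calc(5, 2) = 5 * 5 = 25

Answer: 25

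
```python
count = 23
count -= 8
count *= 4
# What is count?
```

Trace:
`count = 23` → count = 23
`count -= 8` → count = 15
`count *= 4` → count = 60
So count = 60

Answer: 60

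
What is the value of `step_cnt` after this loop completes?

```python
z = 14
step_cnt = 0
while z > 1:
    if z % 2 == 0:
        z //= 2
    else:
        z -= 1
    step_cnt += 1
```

Steps to reduce 14 to 1
`step_cnt` takes the values: 0 → 1 → 2 → 3 → 4 → 5

Answer: 5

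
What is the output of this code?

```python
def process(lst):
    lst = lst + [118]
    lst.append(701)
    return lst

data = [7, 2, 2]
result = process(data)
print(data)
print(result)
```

Key concept: rebinding parameter vs mutation.
Step by step:
`data = [7, 2, 2]` → data = [7, 2, 2]
`result = process(data)` → result = [7, 2, 2, 118, 701]
`print(data)` → prints [7, 2, 2]
`print(result)` → prints [7, 2, 2, 118, 701]

Answer:
[7, 2, 2]
[7, 2, 2, 118, 701]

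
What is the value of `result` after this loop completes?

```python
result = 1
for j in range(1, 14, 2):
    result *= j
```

Product of 1, 3, 5, ... up to 13
`result` takes the values: 1 → 3 → 15 → 105 → 945 → 10395 → 135135

Answer: 135135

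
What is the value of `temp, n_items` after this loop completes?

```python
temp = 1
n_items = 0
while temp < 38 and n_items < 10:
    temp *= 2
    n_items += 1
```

Double until >= 38 or 10 iterations
`temp, n_items` takes the values: (1, 0) → (2, 0) → (2, 1) → (4, 1) → (4, 2) → (8, 2) → (8, 3) → (16, 3) → (16, 4) → (32, 4) → (32, 5) → (64, 5) → (64, 6)

Answer: 64, 6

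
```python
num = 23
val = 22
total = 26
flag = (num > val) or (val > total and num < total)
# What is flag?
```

Trace:
`num = 23` → num = 23
`val = 22` → val = 22
`total = 26` → total = 26
`flag = (num > val) or (val > total and num < total)` → flag = True
So flag = True

Answer: True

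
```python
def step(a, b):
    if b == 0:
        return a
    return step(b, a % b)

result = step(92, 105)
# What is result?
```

step(92, 105) -> step(105, 92) -> step(92, 13) -> step(13, 1) -> step(1, 0) -> 1

Answer: 1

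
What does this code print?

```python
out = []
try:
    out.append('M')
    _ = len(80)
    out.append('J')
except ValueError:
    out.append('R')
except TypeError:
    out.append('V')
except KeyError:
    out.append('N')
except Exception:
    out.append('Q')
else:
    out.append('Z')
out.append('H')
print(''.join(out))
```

Execution trace: 'M' (try body) → 'V' (except TypeError) → 'H' (after the try/except). Output: MVH

Answer: MVH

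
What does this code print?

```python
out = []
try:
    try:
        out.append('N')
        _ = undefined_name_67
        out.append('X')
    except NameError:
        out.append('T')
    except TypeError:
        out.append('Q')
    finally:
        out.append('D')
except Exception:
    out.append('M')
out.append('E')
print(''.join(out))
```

Execution trace: 'N' (inner try body) → 'T' (inner except NameError) → 'D' (inner finally) → 'E' (after the try/except). Output: NTDE

Answer: NTDE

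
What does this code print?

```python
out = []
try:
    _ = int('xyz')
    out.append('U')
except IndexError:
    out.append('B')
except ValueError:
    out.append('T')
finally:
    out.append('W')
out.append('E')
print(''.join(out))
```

Execution trace: 'T' (except ValueError) → 'W' (finally) → 'E' (after the try/except). Output: TWE

Answer: TWE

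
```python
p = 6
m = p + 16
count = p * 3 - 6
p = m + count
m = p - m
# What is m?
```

Trace:
`p = 6` → p = 6
`m = p + 16` → m = 22
`count = p * 3 - 6` → count = 12
`p = m + count` → p = 34
`m = p - m` → m = 12
So m = 12

Answer: 12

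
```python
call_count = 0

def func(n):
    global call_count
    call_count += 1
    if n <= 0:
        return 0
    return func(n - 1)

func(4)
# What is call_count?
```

Linear recursion stepping by 1: 5 calls from n=4 down to ≤0.

Answer: 5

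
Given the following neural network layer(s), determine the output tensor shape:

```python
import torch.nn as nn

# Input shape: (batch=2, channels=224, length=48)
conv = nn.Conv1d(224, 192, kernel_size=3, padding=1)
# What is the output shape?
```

Input: (2, 224, 48) -> Output: (2, 192, 48)

Answer: (2, 192, 48)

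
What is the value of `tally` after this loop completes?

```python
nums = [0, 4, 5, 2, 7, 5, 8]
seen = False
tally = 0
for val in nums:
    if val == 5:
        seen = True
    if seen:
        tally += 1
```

Count elements after first 5 in [0, 4, 5, 2, 7, 5, 8]
`tally` takes the values: 0 → 1 → 2 → 3 → 4 → 5

Answer: 5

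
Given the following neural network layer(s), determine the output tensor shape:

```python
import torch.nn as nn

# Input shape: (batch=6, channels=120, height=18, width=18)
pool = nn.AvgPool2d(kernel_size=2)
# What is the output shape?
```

Input: (6, 120, 18, 18) -> Output: (6, 120, 9, 9)

Answer: (6, 120, 9, 9)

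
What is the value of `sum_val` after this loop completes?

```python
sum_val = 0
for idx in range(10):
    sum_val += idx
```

Sum of 0 to 9 = 45
`sum_val` takes the values: 0 → 1 → 3 → 6 → 10 → 15 → 21 → 28 → 36 → 45

Answer: 45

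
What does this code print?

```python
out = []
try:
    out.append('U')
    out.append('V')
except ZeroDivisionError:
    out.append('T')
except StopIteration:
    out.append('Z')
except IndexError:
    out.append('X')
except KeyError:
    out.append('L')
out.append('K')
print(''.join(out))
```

Execution trace: 'U' (try body) → 'V' (try body, no exception) → 'K' (after the try/except). Output: UVK

Answer: UVK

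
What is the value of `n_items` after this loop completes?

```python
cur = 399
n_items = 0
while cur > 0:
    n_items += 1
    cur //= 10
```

Count digits by repeated division by 10
`n_items` takes the values: 0 → 1 → 2 → 3

Answer: 3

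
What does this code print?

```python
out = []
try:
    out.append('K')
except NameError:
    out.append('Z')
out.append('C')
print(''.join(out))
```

Execution trace: 'K' (try body, no exception) → 'C' (after the try/except). Output: KC

Answer: KC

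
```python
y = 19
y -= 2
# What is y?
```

Trace:
`y = 19` → y = 19
`y -= 2` → y = 17
So y = 17

Answer: 17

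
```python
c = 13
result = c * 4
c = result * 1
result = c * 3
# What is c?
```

Trace:
`c = 13` → c = 13
`result = c * 4` → result = 52
`c = result * 1` → c = 52
`result = c * 3` → result = 156
So c = 52

Answer: 52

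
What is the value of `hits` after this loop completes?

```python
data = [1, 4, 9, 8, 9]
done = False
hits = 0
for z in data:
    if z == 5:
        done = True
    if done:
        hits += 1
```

Count elements after first 5 in [1, 4, 9, 8, 9]
`hits` takes the values: 0

Answer: 0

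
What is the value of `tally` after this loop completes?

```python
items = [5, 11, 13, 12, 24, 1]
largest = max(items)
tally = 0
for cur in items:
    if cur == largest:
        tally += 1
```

Count of max value 24 in [5, 11, 13, 12, 24, 1]
`tally` takes the values: 0 → 1

Answer: 1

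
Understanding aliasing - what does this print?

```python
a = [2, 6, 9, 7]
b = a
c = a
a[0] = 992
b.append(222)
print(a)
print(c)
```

Key concept: multiple aliases.
Step by step:
`a = [2, 6, 9, 7]` → a = [2, 6, 9, 7]
`b = a` → b = [2, 6, 9, 7] (same object as a)
`c = a` → c = [2, 6, 9, 7] (same object as a, b)
`a[0] = 992` → a = [992, 6, 9, 7] (same object as b, c); b = [992, 6, 9, 7] (same object as a, c); c = [992, 6, 9, 7] (same object as a, b)
`b.append(222)` → a = [992, 6, 9, 7, 222] (same object as b, c); b = [992, 6, 9, 7, 222] (same object as a, c); c = [992, 6, 9, 7, 222] (same object as a, b)
`print(a)` → prints [992, 6, 9, 7, 222]
`print(c)` → prints [992, 6, 9, 7, 222]

Answer:
[992, 6, 9, 7, 222]
[992, 6, 9, 7, 222]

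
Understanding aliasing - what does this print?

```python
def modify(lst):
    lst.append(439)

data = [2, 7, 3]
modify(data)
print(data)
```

Key concept: function modifies passed list.
Step by step:
`data = [2, 7, 3]` → data = [2, 7, 3]
`modify(data)` → data = [2, 7, 3, 439]
`print(data)` → prints [2, 7, 3, 439]

Answer: [2, 7, 3, 439]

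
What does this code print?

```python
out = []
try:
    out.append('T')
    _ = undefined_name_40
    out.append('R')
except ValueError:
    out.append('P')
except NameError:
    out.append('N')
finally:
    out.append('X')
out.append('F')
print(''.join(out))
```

Execution trace: 'T' (try body) → 'N' (except NameError) → 'X' (finally) → 'F' (after the try/except). Output: TNXF

Answer: TNXF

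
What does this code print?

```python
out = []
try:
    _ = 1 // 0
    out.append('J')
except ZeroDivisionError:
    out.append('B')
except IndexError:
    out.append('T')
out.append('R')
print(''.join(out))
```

Execution trace: 'B' (except ZeroDivisionError) → 'R' (after the try/except). Output: BR

Answer: BR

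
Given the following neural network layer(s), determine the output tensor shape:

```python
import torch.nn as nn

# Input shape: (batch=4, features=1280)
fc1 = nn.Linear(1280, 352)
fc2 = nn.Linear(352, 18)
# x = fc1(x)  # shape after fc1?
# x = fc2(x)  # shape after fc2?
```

Input: (4, 1280) -> after fc1: (4, 352) -> Output: (4, 18)

Answer: (4, 18)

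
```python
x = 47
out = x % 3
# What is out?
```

Trace:
`x = 47` → x = 47
`out = x % 3` → out = 2
So out = 2

Answer: 2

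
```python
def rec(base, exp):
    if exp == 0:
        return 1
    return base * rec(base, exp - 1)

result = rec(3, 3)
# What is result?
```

rec(3, 3) = 3 * 3 * 3 = 27

Answer: 27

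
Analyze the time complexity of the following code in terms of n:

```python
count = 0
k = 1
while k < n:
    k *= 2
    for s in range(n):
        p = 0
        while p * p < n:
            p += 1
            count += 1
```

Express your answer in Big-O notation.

Each loop level contributes: log n × n × √n. Multiplying the contributions gives O(n√n log n).

Answer: O(n√n log n)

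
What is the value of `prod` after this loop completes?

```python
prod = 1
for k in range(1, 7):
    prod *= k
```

6! = 720
`prod` takes the values: 1 → 2 → 6 → 24 → 120 → 720

Answer: 720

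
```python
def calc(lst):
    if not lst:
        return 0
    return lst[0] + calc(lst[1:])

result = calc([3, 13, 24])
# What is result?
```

3 + 13 + 24 + 0 = 40

Answer: 40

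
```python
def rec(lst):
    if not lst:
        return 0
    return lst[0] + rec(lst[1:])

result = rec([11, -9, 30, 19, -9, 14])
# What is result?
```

11 + (-9) + 30 + 19 + (-9) + 14 + 0 = 56

Answer: 56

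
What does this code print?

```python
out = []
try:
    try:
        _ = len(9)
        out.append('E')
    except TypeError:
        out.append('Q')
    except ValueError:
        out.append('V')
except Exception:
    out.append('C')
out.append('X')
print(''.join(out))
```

Execution trace: 'Q' (inner except TypeError) → 'X' (after the try/except). Output: QX

Answer: QX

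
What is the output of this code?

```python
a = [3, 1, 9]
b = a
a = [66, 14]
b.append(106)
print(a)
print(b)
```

Key concept: rebinding vs mutation: a is rebound to a new list, b still points at the original.
Step by step:
`a = [3, 1, 9]` → a = [3, 1, 9]
`b = a` → b = [3, 1, 9] (same object as a)
`a = [66, 14]` → a = [66, 14]
`b.append(106)` → b = [3, 1, 9, 106]
`print(a)` → prints [66, 14]
`print(b)` → prints [3, 1, 9, 106]

Answer:
[66, 14]
[3, 1, 9, 106]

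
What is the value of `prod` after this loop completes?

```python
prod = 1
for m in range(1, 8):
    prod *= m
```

7! = 5040
`prod` takes the values: 1 → 2 → 6 → 24 → 120 → 720 → 5040

Answer: 5040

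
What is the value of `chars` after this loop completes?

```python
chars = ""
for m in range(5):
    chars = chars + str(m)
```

Concatenate digits 0 to 4
`chars` takes the values: "" → "0" → "01" → "012" → "0123" → "01234"

Answer: "01234"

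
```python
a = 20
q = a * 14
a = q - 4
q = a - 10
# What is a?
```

Trace:
`a = 20` → a = 20
`q = a * 14` → q = 280
`a = q - 4` → a = 276
`q = a - 10` → q = 266
So a = 276

Answer: 276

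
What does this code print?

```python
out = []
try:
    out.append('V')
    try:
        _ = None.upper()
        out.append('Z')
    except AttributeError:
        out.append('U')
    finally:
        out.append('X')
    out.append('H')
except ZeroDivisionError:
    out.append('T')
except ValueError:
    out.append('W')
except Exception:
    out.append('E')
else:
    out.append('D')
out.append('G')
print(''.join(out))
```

Execution trace: 'V' (try body) → 'U' (inner except AttributeError) → 'X' (inner finally) → 'H' (try body, no exception) → 'D' (else) → 'G' (after the try/except). Output: VUXHDG

Answer: VUXHDG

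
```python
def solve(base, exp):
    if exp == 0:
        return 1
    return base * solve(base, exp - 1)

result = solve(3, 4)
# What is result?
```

solve(3, 4) = 3 * 3 * 3 * 3 = 81

Answer: 81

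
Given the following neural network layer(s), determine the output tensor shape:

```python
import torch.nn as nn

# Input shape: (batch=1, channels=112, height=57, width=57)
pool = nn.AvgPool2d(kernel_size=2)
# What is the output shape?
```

Input: (1, 112, 57, 57) -> Output: (1, 112, 28, 28)

Answer: (1, 112, 28, 28)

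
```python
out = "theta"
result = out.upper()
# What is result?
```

Trace:
`out = "theta"` → out = 'theta'
`result = out.upper()` → result = 'THETA'
So result = 'THETA'

Answer: 'THETA'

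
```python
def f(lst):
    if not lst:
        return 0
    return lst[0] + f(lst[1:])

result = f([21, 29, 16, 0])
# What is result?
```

21 + 29 + 16 + 0 + 0 = 66

Answer: 66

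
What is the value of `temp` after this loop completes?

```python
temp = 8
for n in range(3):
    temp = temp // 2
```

Halve 3 times: 8 // 2^3 = 1
`temp` takes the values: 8 → 4 → 2 → 1

Answer: 1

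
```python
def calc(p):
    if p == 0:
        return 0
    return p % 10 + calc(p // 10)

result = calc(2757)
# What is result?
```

Sum of digits of 2757: 7 + 5 + 7 + 2 = 21

Answer: 21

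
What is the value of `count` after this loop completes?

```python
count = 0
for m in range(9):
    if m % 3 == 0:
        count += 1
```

Count numbers divisible by 3 in range(9)
`count` takes the values: 0 → 1 → 2 → 3

Answer: 3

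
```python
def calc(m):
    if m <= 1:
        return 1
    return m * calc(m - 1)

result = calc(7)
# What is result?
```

calc(7) = 7 * 6 * 5 * 4 * 3 * 2 * 1 = 5040

Answer: 5040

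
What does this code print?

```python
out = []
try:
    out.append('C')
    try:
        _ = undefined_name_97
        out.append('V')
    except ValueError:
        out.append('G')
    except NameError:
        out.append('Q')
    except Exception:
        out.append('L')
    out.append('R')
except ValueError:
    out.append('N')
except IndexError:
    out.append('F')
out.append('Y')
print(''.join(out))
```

Execution trace: 'C' (try body) → 'Q' (inner except NameError) → 'R' (try body, no exception) → 'Y' (after the try/except). Output: CQRY

Answer: CQRY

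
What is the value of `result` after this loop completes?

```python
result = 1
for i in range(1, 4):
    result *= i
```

3! = 6
`result` takes the values: 1 → 2 → 6

Answer: 6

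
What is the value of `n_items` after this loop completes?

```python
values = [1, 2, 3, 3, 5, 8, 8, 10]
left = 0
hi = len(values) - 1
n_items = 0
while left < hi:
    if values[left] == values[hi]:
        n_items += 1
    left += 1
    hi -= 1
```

Count matching pairs from ends
`n_items` takes the values: 0

Answer: 0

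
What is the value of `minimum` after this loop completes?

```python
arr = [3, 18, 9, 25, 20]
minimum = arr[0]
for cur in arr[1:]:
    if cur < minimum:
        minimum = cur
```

Minimum of [3, 18, 9, 25, 20]
`minimum` takes the values: 3

Answer: 3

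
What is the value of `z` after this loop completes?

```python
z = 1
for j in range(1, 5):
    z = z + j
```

Start at 1, add 1 through 4
`z` takes the values: 1 → 2 → 4 → 7 → 11

Answer: 11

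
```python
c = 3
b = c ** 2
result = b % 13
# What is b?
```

Trace:
`c = 3` → c = 3
`b = c ** 2` → b = 9
`result = b % 13` → result = 9
So b = 9

Answer: 9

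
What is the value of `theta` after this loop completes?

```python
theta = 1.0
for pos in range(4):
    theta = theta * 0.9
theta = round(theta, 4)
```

Exponential decay: 1.0 * 0.9^4
`theta` takes the values: 1.0 → 0.9 → 0.81 → 0.729 → 0.6561

Answer: 0.6561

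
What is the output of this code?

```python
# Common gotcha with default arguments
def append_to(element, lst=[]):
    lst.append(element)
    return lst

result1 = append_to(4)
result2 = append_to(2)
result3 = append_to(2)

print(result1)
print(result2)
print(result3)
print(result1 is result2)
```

Key concept: mutable default argument gotcha.
Step by step:
`result1 = append_to(4)` → result1 = [4]
`result2 = append_to(2)` → result1 = [4, 2] (same object as result2); result2 = [4, 2] (same object as result1)
`result3 = append_to(2)` → result1 = [4, 2, 2] (same object as result2, result3); result2 = [4, 2, 2] (same object as result1, result3); result3 = [4, 2, 2] (same object as result1, result2)
`print(result1)` → prints [4, 2, 2]
`print(result2)` → prints [4, 2, 2]
`print(result3)` → prints [4, 2, 2]
`print(result1 is result2)` → prints True

Answer:
[4, 2, 2]
[4, 2, 2]
[4, 2, 2]
True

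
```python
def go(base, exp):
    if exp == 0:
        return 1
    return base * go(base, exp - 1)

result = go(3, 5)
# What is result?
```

go(3, 5) = 3 * 3 * 3 * 3 * 3 = 243

Answer: 243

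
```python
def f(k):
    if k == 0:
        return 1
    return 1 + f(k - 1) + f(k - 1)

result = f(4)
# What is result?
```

f(k) = 1 + 2·f(k-1), f(0)=1. Closed form: (1+1)·2^4 - 1 = 31.

Answer: 31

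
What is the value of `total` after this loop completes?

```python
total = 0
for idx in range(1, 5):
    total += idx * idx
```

Sum of squares 1² to 4² = 30
`total` takes the values: 0 → 1 → 5 → 14 → 30

Answer: 30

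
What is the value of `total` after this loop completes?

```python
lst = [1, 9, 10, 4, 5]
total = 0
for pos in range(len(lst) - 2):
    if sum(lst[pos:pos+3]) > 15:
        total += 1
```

Count windows with sum > 15
`total` takes the values: 0 → 1 → 2 → 3

Answer: 3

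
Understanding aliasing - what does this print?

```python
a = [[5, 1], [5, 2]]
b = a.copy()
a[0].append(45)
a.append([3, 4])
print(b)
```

Key concept: shallow copy with nested lists.
Step by step:
`a = [[5, 1], [5, 2]]` → a = [[5, 1], [5, 2]]
`b = a.copy()` → b = [[5, 1], [5, 2]]
`a[0].append(45)` → a = [[5, 1, 45], [5, 2]]; b = [[5, 1, 45], [5, 2]]
`a.append([3, 4])` → a = [[5, 1, 45], [5, 2], [3, 4]]
`print(b)` → prints [[5, 1, 45], [5, 2]]

Answer: [[5, 1, 45], [5, 2]]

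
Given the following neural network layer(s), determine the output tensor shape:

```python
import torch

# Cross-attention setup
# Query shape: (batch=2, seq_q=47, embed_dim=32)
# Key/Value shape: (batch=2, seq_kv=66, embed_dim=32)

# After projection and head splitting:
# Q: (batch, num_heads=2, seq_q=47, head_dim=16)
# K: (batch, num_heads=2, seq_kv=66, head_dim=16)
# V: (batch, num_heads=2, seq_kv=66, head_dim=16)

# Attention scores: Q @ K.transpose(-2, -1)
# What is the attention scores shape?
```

Input: (2, 47, 32) -> Output: (2, 2, 47, 66)

Answer: (2, 2, 47, 66)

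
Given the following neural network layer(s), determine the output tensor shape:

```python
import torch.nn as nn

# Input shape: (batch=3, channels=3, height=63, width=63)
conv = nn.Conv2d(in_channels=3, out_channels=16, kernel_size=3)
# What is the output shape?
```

Input: (3, 3, 63, 63) -> Output: (3, 16, 61, 61)

Answer: (3, 16, 61, 61)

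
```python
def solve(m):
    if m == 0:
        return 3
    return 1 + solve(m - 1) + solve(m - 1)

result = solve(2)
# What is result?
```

solve(m) = 1 + 2·solve(m-1), solve(0)=3. Closed form: (3+1)·2^2 - 1 = 15.

Answer: 15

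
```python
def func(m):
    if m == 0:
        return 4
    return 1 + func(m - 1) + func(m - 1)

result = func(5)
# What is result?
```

func(m) = 1 + 2·func(m-1), func(0)=4. Closed form: (4+1)·2^5 - 1 = 159.

Answer: 159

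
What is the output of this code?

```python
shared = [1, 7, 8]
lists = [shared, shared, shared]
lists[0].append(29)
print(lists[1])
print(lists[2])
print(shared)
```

Key concept: list of same reference.
Step by step:
`shared = [1, 7, 8]` → shared = [1, 7, 8]
`lists = [shared, shared, shared]` → lists = [[1, 7, 8], [1, 7, 8], [1, 7, 8]]
`lists[0].append(29)` → shared = [1, 7, 8, 29]; lists = [[1, 7, 8, 29], [1, 7, 8, 29], [1, 7, 8, 29]]
`print(lists[1])` → prints [1, 7, 8, 29]
`print(lists[2])` → prints [1, 7, 8, 29]
`print(shared)` → prints [1, 7, 8, 29]

Answer:
[1, 7, 8, 29]
[1, 7, 8, 29]
[1, 7, 8, 29]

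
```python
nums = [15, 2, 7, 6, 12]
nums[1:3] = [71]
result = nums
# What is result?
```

Trace:
`nums = [15, 2, 7, 6, 12]` → nums = [15, 2, 7, 6, 12]
`nums[1:3] = [71]` → nums = [15, 71, 6, 12]
`result = nums` → result = [15, 71, 6, 12]
So result = [15, 71, 6, 12]

Answer: [15, 71, 6, 12]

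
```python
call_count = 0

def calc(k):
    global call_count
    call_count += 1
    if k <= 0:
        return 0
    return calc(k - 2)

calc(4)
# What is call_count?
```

Linear recursion stepping by 2: 3 calls from k=4 down to ≤0.

Answer: 3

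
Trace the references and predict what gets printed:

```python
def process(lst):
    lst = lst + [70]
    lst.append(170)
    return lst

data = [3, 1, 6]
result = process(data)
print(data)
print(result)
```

Key concept: rebinding parameter vs mutation.
Step by step:
`data = [3, 1, 6]` → data = [3, 1, 6]
`result = process(data)` → result = [3, 1, 6, 70, 170]
`print(data)` → prints [3, 1, 6]
`print(result)` → prints [3, 1, 6, 70, 170]

Answer:
[3, 1, 6]
[3, 1, 6, 70, 170]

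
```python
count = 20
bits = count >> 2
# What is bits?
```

Trace:
`count = 20` → count = 20
`bits = count >> 2` → bits = 5
So bits = 5

Answer: 5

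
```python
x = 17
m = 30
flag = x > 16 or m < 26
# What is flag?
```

Trace:
`x = 17` → x = 17
`m = 30` → m = 30
`flag = x > 16 or m < 26` → flag = True
So flag = True

Answer: True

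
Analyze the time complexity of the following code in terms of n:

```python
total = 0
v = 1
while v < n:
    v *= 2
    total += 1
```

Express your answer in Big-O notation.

Each loop level contributes: log n. Multiplying the contributions gives O(log n).

Answer: O(log n)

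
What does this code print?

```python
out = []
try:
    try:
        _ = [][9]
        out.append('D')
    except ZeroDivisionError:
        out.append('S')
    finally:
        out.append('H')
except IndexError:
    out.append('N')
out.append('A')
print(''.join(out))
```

Execution trace: 'H' (inner finally) → 'N' (outer except IndexError) → 'A' (after the try/except). Output: HNA

Answer: HNA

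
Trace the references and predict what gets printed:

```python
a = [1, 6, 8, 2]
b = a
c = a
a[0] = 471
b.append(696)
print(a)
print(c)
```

Key concept: multiple aliases.
Step by step:
`a = [1, 6, 8, 2]` → a = [1, 6, 8, 2]
`b = a` → b = [1, 6, 8, 2] (same object as a)
`c = a` → c = [1, 6, 8, 2] (same object as a, b)
`a[0] = 471` → a = [471, 6, 8, 2] (same object as b, c); b = [471, 6, 8, 2] (same object as a, c); c = [471, 6, 8, 2] (same object as a, b)
`b.append(696)` → a = [471, 6, 8, 2, 696] (same object as b, c); b = [471, 6, 8, 2, 696] (same object as a, c); c = [471, 6, 8, 2, 696] (same object as a, b)
`print(a)` → prints [471, 6, 8, 2, 696]
`print(c)` → prints [471, 6, 8, 2, 696]

Answer:
[471, 6, 8, 2, 696]
[471, 6, 8, 2, 696]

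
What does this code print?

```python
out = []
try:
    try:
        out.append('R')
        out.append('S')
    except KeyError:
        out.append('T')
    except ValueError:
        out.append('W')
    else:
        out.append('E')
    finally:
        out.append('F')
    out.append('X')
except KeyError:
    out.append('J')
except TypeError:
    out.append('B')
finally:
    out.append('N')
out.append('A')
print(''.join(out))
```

Execution trace: 'R' (inner try body) → 'S' (inner try body, no exception) → 'E' (inner else) → 'F' (inner finally) → 'X' (try body, no exception) → 'N' (finally) → 'A' (after the try/except). Output: RSEFXNA

Answer: RSEFXNA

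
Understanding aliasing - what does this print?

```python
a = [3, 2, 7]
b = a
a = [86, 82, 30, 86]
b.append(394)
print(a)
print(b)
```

Key concept: rebinding vs mutation: a is rebound to a new list, b still points at the original.
Step by step:
`a = [3, 2, 7]` → a = [3, 2, 7]
`b = a` → b = [3, 2, 7] (same object as a)
`a = [86, 82, 30, 86]` → a = [86, 82, 30, 86]
`b.append(394)` → b = [3, 2, 7, 394]
`print(a)` → prints [86, 82, 30, 86]
`print(b)` → prints [3, 2, 7, 394]

Answer:
[86, 82, 30, 86]
[3, 2, 7, 394]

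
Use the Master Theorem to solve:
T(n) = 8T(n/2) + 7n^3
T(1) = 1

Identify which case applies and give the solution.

a=8, b=2, f(n)=7n^3. log_2(8) = 3. Since c=3 = 3, Case 2 applies: T(n) = Θ(n^log_b(a) · log n) = O(n^3 log n).

Answer: O(n^3 log n) - Case 2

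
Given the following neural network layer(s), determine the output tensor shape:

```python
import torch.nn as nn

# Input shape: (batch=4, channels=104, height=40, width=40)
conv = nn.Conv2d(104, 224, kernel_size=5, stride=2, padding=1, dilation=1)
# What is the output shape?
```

Input: (4, 104, 40, 40) -> Output: (4, 224, 19, 19)

Answer: (4, 224, 19, 19)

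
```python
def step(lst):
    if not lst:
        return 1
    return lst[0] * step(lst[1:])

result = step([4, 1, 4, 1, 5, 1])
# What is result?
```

Product over [4, 1, 4, 1, 5, 1] = 4 * 1 * 4 * 1 * 5 * 1 = 80

Answer: 80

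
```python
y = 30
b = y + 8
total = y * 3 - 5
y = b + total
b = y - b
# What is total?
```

Trace:
`y = 30` → y = 30
`b = y + 8` → b = 38
`total = y * 3 - 5` → total = 85
`y = b + total` → y = 123
`b = y - b` → b = 85
So total = 85

Answer: 85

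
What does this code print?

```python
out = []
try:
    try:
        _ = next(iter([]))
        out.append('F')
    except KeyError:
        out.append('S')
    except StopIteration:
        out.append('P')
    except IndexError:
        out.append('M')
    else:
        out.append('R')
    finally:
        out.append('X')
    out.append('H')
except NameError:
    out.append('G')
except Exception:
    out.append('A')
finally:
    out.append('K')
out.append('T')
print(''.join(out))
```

Execution trace: 'P' (inner except StopIteration) → 'X' (inner finally) → 'H' (try body, no exception) → 'K' (finally) → 'T' (after the try/except). Output: PXHKT

Answer: PXHKT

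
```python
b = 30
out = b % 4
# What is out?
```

Trace:
`b = 30` → b = 30
`out = b % 4` → out = 2
So out = 2

Answer: 2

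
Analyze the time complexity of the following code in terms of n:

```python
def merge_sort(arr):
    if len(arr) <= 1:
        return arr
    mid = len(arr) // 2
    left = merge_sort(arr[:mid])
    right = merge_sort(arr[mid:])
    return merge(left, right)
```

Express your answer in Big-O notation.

This is Merge sort. Time complexity: O(n log n).

Answer: O(n log n)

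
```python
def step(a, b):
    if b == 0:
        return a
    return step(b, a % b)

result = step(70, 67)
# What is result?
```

step(70, 67) -> step(67, 3) -> step(3, 1) -> step(1, 0) -> 1

Answer: 1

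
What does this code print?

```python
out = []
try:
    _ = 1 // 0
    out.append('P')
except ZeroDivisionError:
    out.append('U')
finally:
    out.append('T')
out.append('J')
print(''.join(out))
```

Execution trace: 'U' (except ZeroDivisionError) → 'T' (finally) → 'J' (after the try/except). Output: UTJ

Answer: UTJ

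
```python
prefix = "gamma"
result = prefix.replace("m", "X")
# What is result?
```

Trace:
`prefix = "gamma"` → prefix = 'gamma'
`result = prefix.replace("m", "X")` → result = 'gaXXa'
So result = 'gaXXa'

Answer: 'gaXXa'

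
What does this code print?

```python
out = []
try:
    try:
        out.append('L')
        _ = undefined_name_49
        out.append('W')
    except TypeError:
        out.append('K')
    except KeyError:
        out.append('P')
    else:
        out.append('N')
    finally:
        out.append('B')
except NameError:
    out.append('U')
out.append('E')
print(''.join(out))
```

Execution trace: 'L' (try body) → 'B' (finally) → 'U' (outer except NameError) → 'E' (after the try/except). Output: LBUE

Answer: LBUE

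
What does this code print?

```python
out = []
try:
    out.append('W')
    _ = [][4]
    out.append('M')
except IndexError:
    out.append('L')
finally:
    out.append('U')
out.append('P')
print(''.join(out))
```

Execution trace: 'W' (try body) → 'L' (except IndexError) → 'U' (finally) → 'P' (after the try/except). Output: WLUP

Answer: WLUP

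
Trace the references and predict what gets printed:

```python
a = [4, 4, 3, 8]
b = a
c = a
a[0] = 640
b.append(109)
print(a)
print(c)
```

Key concept: multiple aliases.
Step by step:
`a = [4, 4, 3, 8]` → a = [4, 4, 3, 8]
`b = a` → b = [4, 4, 3, 8] (same object as a)
`c = a` → c = [4, 4, 3, 8] (same object as a, b)
`a[0] = 640` → a = [640, 4, 3, 8] (same object as b, c); b = [640, 4, 3, 8] (same object as a, c); c = [640, 4, 3, 8] (same object as a, b)
`b.append(109)` → a = [640, 4, 3, 8, 109] (same object as b, c); b = [640, 4, 3, 8, 109] (same object as a, c); c = [640, 4, 3, 8, 109] (same object as a, b)
`print(a)` → prints [640, 4, 3, 8, 109]
`print(c)` → prints [640, 4, 3, 8, 109]

Answer:
[640, 4, 3, 8, 109]
[640, 4, 3, 8, 109]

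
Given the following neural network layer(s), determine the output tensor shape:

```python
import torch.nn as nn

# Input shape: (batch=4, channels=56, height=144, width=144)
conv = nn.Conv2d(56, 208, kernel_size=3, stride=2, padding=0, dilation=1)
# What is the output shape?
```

Input: (4, 56, 144, 144) -> Output: (4, 208, 71, 71)

Answer: (4, 208, 71, 71)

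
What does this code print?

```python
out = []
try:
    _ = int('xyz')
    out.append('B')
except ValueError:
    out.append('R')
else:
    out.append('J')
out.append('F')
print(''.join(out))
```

Execution trace: 'R' (except ValueError) → 'F' (after the try/except). Output: RF

Answer: RF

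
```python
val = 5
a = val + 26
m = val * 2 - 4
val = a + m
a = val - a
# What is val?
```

Trace:
`val = 5` → val = 5
`a = val + 26` → a = 31
`m = val * 2 - 4` → m = 6
`val = a + m` → val = 37
`a = val - a` → a = 6
So val = 37

Answer: 37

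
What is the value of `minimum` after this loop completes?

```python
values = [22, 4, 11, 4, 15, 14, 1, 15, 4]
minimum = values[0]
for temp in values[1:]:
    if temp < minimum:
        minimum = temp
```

Minimum of [22, 4, 11, 4, 15, 14, 1, 15, 4]
`minimum` takes the values: 22 → 4 → 1

Answer: 1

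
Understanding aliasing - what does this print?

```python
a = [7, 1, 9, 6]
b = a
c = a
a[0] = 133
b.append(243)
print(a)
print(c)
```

Key concept: multiple aliases.
Step by step:
`a = [7, 1, 9, 6]` → a = [7, 1, 9, 6]
`b = a` → b = [7, 1, 9, 6] (same object as a)
`c = a` → c = [7, 1, 9, 6] (same object as a, b)
`a[0] = 133` → a = [133, 1, 9, 6] (same object as b, c); b = [133, 1, 9, 6] (same object as a, c); c = [133, 1, 9, 6] (same object as a, b)
`b.append(243)` → a = [133, 1, 9, 6, 243] (same object as b, c); b = [133, 1, 9, 6, 243] (same object as a, c); c = [133, 1, 9, 6, 243] (same object as a, b)
`print(a)` → prints [133, 1, 9, 6, 243]
`print(c)` → prints [133, 1, 9, 6, 243]

Answer:
[133, 1, 9, 6, 243]
[133, 1, 9, 6, 243]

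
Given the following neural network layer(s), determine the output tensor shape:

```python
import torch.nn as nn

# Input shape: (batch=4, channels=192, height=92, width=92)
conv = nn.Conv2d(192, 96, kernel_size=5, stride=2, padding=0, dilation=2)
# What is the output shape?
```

Input: (4, 192, 92, 92) -> Output: (4, 96, 42, 42)

Answer: (4, 96, 42, 42)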